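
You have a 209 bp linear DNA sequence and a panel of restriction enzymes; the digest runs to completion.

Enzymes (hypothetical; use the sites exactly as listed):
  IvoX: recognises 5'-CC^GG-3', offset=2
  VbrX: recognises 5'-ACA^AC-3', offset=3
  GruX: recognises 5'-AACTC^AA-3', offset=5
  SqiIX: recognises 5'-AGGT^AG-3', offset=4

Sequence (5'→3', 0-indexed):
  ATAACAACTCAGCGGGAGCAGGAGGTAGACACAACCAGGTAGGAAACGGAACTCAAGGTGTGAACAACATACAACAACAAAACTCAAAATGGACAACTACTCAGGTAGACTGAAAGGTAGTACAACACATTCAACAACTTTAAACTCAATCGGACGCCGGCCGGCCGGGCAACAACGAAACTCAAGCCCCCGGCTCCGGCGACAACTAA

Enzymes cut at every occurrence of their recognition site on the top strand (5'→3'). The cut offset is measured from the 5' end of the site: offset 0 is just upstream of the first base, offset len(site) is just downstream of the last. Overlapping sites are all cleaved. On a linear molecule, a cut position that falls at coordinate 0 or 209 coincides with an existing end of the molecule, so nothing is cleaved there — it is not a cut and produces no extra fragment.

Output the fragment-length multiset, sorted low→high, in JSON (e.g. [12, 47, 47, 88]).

[3,4,4,5,6,6,6,7,7,7,7,8,8,9,9,10,11,11,11,12,12,12,14,20]

Per-enzyme occurrences:
  IvoX CCGG/2: at [156, 160, 164, 189, 195] ⇒ [158, 162, 166, 191, 197]
  VbrX ACAAC/3: at [3, 30, 63, 70, 73, 92, 121, 133, 171, 201] ⇒ [6, 33, 66, 73, 76, 95, 124, 136, 174, 204]
  GruX AACTCAA/5: at [49, 80, 142, 178] ⇒ [54, 85, 147, 183]
  SqiIX AGGTAG/4: at [22, 36, 102, 114] ⇒ [26, 40, 106, 118]

All cut coordinates (distinct, sorted): [6, 26, 33, 40, 54, 66, 73, 76, 85, 95, 106, 118, 124, 136, 147, 158, 162, 166, 174, 183, 191, 197, 204]

Fragments:
  [0,6): 6 bp
  [6,26): 20 bp
  [26,33): 7 bp
  [33,40): 7 bp
  [40,54): 14 bp
  [54,66): 12 bp
  [66,73): 7 bp
  [73,76): 3 bp
  [76,85): 9 bp
  [85,95): 10 bp
  [95,106): 11 bp
  [106,118): 12 bp
  [118,124): 6 bp
  [124,136): 12 bp
  [136,147): 11 bp
  [147,158): 11 bp
  [158,162): 4 bp
  [162,166): 4 bp
  [166,174): 8 bp
  [174,183): 9 bp
  [183,191): 8 bp
  [191,197): 6 bp
  [197,204): 7 bp
  [204,209): 5 bp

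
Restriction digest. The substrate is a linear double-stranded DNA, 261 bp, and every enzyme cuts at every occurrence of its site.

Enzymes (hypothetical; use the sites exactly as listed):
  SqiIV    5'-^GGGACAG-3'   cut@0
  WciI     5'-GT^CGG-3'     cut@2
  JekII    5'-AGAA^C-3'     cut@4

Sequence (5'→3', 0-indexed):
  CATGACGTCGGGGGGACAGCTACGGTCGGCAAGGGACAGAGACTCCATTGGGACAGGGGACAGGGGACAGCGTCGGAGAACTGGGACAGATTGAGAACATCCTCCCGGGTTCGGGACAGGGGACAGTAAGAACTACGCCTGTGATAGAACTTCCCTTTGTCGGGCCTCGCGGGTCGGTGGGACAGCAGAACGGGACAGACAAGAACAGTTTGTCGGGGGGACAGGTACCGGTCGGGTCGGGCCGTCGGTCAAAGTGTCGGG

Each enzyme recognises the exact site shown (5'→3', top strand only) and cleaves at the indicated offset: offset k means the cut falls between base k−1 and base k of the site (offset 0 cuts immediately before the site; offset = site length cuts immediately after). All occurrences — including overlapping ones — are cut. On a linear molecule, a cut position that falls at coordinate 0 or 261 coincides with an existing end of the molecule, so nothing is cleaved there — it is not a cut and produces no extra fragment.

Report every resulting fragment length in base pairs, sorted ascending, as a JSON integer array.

[1,2,4,4,4,4,5,6,7,7,7,7,8,8,8,10,11,12,12,13,14,14,14,15,15,15,17,17]

Scan for sites:
  SqiIV (GGGACAG, off=0): starts [12, 32, 49, 56, 63, 82, 112, 119, 178, 191, 217] → cuts [12, 32, 49, 56, 63, 82, 112, 119, 178, 191, 217]
  WciI (GTCGG, off=2): starts [6, 24, 71, 158, 172, 211, 230, 235, 243, 255] → cuts [8, 26, 73, 160, 174, 213, 232, 237, 245, 257]
  JekII (AGAAC, off=4): starts [76, 93, 128, 145, 186, 201] → cuts [80, 97, 132, 149, 190, 205]

All cut coordinates (distinct, sorted): [8, 12, 26, 32, 49, 56, 63, 73, 80, 82, 97, 112, 119, 132, 149, 160, 174, 178, 190, 191, 205, 213, 217, 232, 237, 245, 257]

Fragments:
  [0,8): 8 bp
  [8,12): 4 bp
  [12,26): 14 bp
  [26,32): 6 bp
  [32,49): 17 bp
  [49,56): 7 bp
  [56,63): 7 bp
  [63,73): 10 bp
  [73,80): 7 bp
  [80,82): 2 bp
  [82,97): 15 bp
  [97,112): 15 bp
  [112,119): 7 bp
  [119,132): 13 bp
  [132,149): 17 bp
  [149,160): 11 bp
  [160,174): 14 bp
  [174,178): 4 bp
  [178,190): 12 bp
  [190,191): 1 bp
  [191,205): 14 bp
  [205,213): 8 bp
  [213,217): 4 bp
  [217,232): 15 bp
  [232,237): 5 bp
  [237,245): 8 bp
  [245,257): 12 bp
  [257,261): 4 bp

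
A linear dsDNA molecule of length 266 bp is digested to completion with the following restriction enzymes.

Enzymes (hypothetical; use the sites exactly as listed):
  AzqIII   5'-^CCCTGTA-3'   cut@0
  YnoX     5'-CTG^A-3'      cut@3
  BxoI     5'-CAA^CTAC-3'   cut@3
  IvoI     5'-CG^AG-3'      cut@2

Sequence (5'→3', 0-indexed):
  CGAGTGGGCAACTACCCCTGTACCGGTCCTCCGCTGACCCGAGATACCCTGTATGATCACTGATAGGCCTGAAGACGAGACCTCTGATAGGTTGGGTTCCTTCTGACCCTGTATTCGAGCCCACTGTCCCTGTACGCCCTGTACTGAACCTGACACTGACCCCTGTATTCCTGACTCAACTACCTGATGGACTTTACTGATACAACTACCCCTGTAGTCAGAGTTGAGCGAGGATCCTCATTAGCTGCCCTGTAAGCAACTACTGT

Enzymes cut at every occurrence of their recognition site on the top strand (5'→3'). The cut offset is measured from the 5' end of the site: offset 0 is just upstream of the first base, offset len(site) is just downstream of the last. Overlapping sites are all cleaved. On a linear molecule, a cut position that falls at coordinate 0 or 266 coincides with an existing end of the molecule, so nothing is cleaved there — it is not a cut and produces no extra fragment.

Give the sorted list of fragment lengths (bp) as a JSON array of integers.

Scan for sites:
  AzqIII CCCTGTA/0: at [15, 46, 106, 127, 136, 160, 209, 247] ⇒ [15, 46, 106, 127, 136, 160, 209, 247]
  YnoX CTGA/3: at [33, 59, 68, 83, 102, 143, 149, 155, 170, 183, 196] ⇒ [36, 62, 71, 86, 105, 146, 152, 158, 173, 186, 199]
  BxoI CAACTAC/3: at [8, 176, 202, 256] ⇒ [11, 179, 205, 259]
  IvoI CGAG/2: at [0, 39, 75, 115, 228] ⇒ [2, 41, 77, 117, 230]

All cut coordinates (distinct, sorted): [2, 11, 15, 36, 41, 46, 62, 71, 77, 86, 105, 106, 117, 127, 136, 146, 152, 158, 160, 173, 179, 186, 199, 205, 209, 230, 247, 259]

Fragments:
  [0,2): 2 bp
  [2,11): 9 bp
  [11,15): 4 bp
  [15,36): 21 bp
  [36,41): 5 bp
  [41,46): 5 bp
  [46,62): 16 bp
  [62,71): 9 bp
  [71,77): 6 bp
  [77,86): 9 bp
  [86,105): 19 bp
  [105,106): 1 bp
  [106,117): 11 bp
  [117,127): 10 bp
  [127,136): 9 bp
  [136,146): 10 bp
  [146,152): 6 bp
  [152,158): 6 bp
  [158,160): 2 bp
  [160,173): 13 bp
  [173,179): 6 bp
  [179,186): 7 bp
  [186,199): 13 bp
  [199,205): 6 bp
  [205,209): 4 bp
  [209,230): 21 bp
  [230,247): 17 bp
  [247,259): 12 bp
  [259,266): 7 bp

[1,2,2,4,4,5,5,6,6,6,6,6,7,7,9,9,9,9,10,10,11,12,13,13,16,17,19,21,21]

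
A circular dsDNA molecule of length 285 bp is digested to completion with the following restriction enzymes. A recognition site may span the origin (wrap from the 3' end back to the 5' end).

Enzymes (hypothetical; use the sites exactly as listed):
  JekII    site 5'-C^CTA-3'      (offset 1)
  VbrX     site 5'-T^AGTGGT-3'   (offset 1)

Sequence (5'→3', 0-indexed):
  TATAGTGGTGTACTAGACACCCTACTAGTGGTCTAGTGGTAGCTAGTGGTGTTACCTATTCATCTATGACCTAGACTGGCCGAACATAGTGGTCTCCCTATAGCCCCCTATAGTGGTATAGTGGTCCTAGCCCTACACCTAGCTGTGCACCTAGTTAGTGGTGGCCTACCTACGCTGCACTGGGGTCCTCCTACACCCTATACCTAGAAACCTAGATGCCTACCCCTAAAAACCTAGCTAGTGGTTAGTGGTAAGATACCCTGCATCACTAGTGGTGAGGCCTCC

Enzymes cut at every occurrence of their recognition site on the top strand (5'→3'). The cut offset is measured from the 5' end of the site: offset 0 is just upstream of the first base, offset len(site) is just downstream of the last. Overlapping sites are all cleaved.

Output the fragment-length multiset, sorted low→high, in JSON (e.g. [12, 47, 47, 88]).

[4,4,4,5,6,6,6,6,6,6,7,7,7,8,8,8,8,8,9,10,10,10,11,12,14,15,17,18,21,24]

Site scan:
  JekII (CCTA, off=1): starts [20, 54, 69, 96, 106, 125, 131, 137, 149, 164, 168, 189, 196, 202, 210, 218, 224, 232, 283] → cuts [21, 55, 70, 97, 107, 126, 132, 138, 150, 165, 169, 190, 197, 203, 211, 219, 225, 233, 284]
  VbrX (TAGTGGT, off=1): starts [2, 25, 33, 43, 86, 110, 118, 155, 238, 245, 269] → cuts [3, 26, 34, 44, 87, 111, 119, 156, 239, 246, 270]

Pooled cuts: [3, 21, 26, 34, 44, 55, 70, 87, 97, 107, 111, 119, 126, 132, 138, 150, 156, 165, 169, 190, 197, 203, 211, 219, 225, 233, 239, 246, 270, 284]

Fragments:
  3→21: 18 bp
  21→26: 5 bp
  26→34: 8 bp
  34→44: 10 bp
  44→55: 11 bp
  55→70: 15 bp
  70→87: 17 bp
  87→97: 10 bp
  97→107: 10 bp
  107→111: 4 bp
  111→119: 8 bp
  119→126: 7 bp
  126→132: 6 bp
  132→138: 6 bp
  138→150: 12 bp
  150→156: 6 bp
  156→165: 9 bp
  165→169: 4 bp
  169→190: 21 bp
  190→197: 7 bp
  197→203: 6 bp
  203→211: 8 bp
  211→219: 8 bp
  219→225: 6 bp
  225→233: 8 bp
  233→239: 6 bp
  239→246: 7 bp
  246→270: 24 bp
  270→284: 14 bp
  284→3 (wrap): 285-284+3 = 4 bp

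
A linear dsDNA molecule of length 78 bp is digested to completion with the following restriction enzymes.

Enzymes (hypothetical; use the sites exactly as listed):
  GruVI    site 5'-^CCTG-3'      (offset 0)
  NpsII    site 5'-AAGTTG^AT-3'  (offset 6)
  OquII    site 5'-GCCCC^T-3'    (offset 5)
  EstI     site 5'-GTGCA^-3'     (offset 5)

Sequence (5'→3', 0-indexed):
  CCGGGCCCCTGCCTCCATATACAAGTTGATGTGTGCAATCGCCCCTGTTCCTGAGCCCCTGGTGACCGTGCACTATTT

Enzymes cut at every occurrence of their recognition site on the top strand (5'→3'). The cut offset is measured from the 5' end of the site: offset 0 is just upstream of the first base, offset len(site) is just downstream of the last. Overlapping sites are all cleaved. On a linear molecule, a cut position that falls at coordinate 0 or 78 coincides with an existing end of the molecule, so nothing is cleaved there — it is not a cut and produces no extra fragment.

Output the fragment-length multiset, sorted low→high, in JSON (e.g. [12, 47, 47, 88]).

Scan for sites:
  GruVI CCTG/0: at [7, 43, 49, 57] ⇒ [7, 43, 49, 57]
  NpsII AAGTTGAT/6: at [22] ⇒ [28]
  OquII GCCCCT/5: at [4, 40, 54] ⇒ [9, 45, 59]
  EstI GTGCA/5: at [32, 67] ⇒ [37, 72]

All cut coordinates (distinct, sorted): [7, 9, 28, 37, 43, 45, 49, 57, 59, 72]

Fragments:
  [0,7): 7 bp
  [7,9): 2 bp
  [9,28): 19 bp
  [28,37): 9 bp
  [37,43): 6 bp
  [43,45): 2 bp
  [45,49): 4 bp
  [49,57): 8 bp
  [57,59): 2 bp
  [59,72): 13 bp
  [72,78): 6 bp

[2,2,2,4,6,6,7,8,9,13,19]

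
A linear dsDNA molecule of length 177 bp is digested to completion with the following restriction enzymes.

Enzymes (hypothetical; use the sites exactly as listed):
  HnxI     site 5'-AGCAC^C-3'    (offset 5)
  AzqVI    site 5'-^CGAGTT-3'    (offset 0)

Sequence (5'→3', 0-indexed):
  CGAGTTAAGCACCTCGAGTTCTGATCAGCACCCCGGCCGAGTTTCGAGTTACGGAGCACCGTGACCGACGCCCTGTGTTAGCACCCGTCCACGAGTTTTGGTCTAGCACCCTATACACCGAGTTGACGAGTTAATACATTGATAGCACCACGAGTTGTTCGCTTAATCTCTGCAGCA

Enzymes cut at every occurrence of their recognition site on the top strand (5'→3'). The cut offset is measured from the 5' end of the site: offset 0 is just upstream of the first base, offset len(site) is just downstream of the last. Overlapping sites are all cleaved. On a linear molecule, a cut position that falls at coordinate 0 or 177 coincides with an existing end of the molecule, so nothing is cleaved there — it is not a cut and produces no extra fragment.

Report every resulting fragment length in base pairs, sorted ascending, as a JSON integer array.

Scan for sites:
  HnxI (AGCACC, off=5): starts [7, 26, 54, 79, 104, 143] → cuts [12, 31, 59, 84, 109, 148]
  AzqVI (CGAGTT, off=0): starts [0, 14, 37, 44, 91, 118, 126, 150] → cuts [14, 37, 44, 91, 118, 126, 150] (position 0 is a terminus of the linear molecule — no cut)

Pooled cuts: [12, 14, 31, 37, 44, 59, 84, 91, 109, 118, 126, 148, 150]

Fragment lengths:
  [0,12): 12 bp
  [12,14): 2 bp
  [14,31): 17 bp
  [31,37): 6 bp
  [37,44): 7 bp
  [44,59): 15 bp
  [59,84): 25 bp
  [84,91): 7 bp
  [91,109): 18 bp
  [109,118): 9 bp
  [118,126): 8 bp
  [126,148): 22 bp
  [148,150): 2 bp
  [150,177): 27 bp

[2,2,6,7,7,8,9,12,15,17,18,22,25,27]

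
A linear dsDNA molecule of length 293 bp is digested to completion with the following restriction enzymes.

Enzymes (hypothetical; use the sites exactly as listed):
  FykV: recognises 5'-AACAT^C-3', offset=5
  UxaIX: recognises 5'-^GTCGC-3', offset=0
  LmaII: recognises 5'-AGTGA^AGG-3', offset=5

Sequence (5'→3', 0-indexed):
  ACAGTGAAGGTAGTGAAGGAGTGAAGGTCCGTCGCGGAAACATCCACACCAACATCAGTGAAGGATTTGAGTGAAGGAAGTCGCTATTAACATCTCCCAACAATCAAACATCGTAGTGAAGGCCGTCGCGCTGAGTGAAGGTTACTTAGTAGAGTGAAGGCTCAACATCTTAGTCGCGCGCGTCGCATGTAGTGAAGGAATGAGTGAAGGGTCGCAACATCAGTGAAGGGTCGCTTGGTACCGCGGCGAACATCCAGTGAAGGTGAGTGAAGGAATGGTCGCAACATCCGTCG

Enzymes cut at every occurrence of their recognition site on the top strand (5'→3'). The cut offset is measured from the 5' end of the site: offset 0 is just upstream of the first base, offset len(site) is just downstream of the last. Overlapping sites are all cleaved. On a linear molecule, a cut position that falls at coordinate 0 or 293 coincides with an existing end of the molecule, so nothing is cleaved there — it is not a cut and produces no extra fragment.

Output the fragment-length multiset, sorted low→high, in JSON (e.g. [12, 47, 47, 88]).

[3,3,4,5,5,6,6,6,6,7,7,7,8,8,9,9,10,10,10,11,12,12,13,13,14,14,14,18,19,24]

Scan for sites:
  FykV AACATC/5: at [38, 50, 88, 106, 163, 215, 248, 282] ⇒ [43, 55, 93, 111, 168, 220, 253, 287]
  UxaIX GTCGC/0: at [30, 79, 124, 172, 181, 210, 229, 277] ⇒ [30, 79, 124, 172, 181, 210, 229, 277]
  LmaII AGTGAAGG/5: at [2, 11, 19, 56, 69, 114, 133, 152, 190, 202, 221, 255, 265] ⇒ [7, 16, 24, 61, 74, 119, 138, 157, 195, 207, 226, 260, 270]

All cut coordinates (distinct, sorted): [7, 16, 24, 30, 43, 55, 61, 74, 79, 93, 111, 119, 124, 138, 157, 168, 172, 181, 195, 207, 210, 220, 226, 229, 253, 260, 270, 277, 287]

Fragment lengths:
  [0,7): 7 bp
  [7,16): 9 bp
  [16,24): 8 bp
  [24,30): 6 bp
  [30,43): 13 bp
  [43,55): 12 bp
  [55,61): 6 bp
  [61,74): 13 bp
  [74,79): 5 bp
  [79,93): 14 bp
  [93,111): 18 bp
  [111,119): 8 bp
  [119,124): 5 bp
  [124,138): 14 bp
  [138,157): 19 bp
  [157,168): 11 bp
  [168,172): 4 bp
  [172,181): 9 bp
  [181,195): 14 bp
  [195,207): 12 bp
  [207,210): 3 bp
  [210,220): 10 bp
  [220,226): 6 bp
  [226,229): 3 bp
  [229,253): 24 bp
  [253,260): 7 bp
  [260,270): 10 bp
  [270,277): 7 bp
  [277,287): 10 bp
  [287,293): 6 bp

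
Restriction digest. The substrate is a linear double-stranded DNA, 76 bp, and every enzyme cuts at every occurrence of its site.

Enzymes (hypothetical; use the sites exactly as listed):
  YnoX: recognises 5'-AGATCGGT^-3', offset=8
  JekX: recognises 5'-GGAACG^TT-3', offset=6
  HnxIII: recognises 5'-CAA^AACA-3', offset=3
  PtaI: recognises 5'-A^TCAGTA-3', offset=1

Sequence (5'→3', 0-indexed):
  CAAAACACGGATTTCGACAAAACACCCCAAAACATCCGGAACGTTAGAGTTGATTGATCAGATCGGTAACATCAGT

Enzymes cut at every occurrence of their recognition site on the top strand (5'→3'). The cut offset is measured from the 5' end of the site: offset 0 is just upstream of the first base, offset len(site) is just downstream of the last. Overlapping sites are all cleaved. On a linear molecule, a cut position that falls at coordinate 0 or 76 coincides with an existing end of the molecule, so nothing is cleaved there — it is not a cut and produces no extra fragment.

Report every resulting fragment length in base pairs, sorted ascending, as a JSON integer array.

Site scan:
  YnoX AGATCGGT/8: at [59] ⇒ [67]
  JekX GGAACGTT/6: at [37] ⇒ [43]
  HnxIII CAAAACA/3: at [0, 17, 27] ⇒ [3, 20, 30]
  PtaI (ATCAGTA, off=1): no sites

All cut coordinates (distinct, sorted): [3, 20, 30, 43, 67]

Fragment lengths:
  [0,3): 3 bp
  [3,20): 17 bp
  [20,30): 10 bp
  [30,43): 13 bp
  [43,67): 24 bp
  [67,76): 9 bp

[3,9,10,13,17,24]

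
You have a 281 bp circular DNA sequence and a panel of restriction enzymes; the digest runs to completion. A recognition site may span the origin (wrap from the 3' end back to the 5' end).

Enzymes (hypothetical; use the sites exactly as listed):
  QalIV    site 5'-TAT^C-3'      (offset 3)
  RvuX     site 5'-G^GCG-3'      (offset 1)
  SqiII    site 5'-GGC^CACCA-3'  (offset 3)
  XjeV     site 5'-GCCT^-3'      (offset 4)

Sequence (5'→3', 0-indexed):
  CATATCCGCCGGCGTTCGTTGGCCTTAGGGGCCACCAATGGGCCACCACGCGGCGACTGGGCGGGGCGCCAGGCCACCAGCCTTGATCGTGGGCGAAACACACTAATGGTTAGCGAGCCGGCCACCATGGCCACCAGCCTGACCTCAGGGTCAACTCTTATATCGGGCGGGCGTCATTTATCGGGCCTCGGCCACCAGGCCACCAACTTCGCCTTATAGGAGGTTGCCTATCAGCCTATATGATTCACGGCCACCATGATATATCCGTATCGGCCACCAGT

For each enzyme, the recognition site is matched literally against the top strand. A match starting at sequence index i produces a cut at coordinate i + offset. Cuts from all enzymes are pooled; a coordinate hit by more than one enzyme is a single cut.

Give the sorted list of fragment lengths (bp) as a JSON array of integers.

[2,3,4,4,4,5,6,6,6,7,7,8,8,9,9,9,9,9,9,11,11,12,13,14,14,14,15,23,30]

Site scan:
  QalIV TATC/3: at [2, 160, 178, 228, 261, 267] ⇒ [5, 163, 181, 231, 264, 270]
  RvuX GGCG/1: at [10, 51, 59, 64, 91, 165, 169] ⇒ [11, 52, 60, 65, 92, 166, 170]
  SqiII GGCCACCA/3: at [29, 40, 71, 119, 128, 189, 197, 248, 271] ⇒ [32, 43, 74, 122, 131, 192, 200, 251, 274]
  XjeV GCCT/4: at [21, 79, 136, 184, 210, 225, 233] ⇒ [25, 83, 140, 188, 214, 229, 237]

Pooled cuts: [5, 11, 25, 32, 43, 52, 60, 65, 74, 83, 92, 122, 131, 140, 163, 166, 170, 181, 188, 192, 200, 214, 229, 231, 237, 251, 264, 270, 274]

Fragments:
  5→11: 6 bp
  11→25: 14 bp
  25→32: 7 bp
  32→43: 11 bp
  43→52: 9 bp
  52→60: 8 bp
  60→65: 5 bp
  65→74: 9 bp
  74→83: 9 bp
  83→92: 9 bp
  92→122: 30 bp
  122→131: 9 bp
  131→140: 9 bp
  140→163: 23 bp
  163→166: 3 bp
  166→170: 4 bp
  170→181: 11 bp
  181→188: 7 bp
  188→192: 4 bp
  192→200: 8 bp
  200→214: 14 bp
  214→229: 15 bp
  229→231: 2 bp
  231→237: 6 bp
  237→251: 14 bp
  251→264: 13 bp
  264→270: 6 bp
  270→274: 4 bp
  274→5 (wrap): 281-274+5 = 12 bp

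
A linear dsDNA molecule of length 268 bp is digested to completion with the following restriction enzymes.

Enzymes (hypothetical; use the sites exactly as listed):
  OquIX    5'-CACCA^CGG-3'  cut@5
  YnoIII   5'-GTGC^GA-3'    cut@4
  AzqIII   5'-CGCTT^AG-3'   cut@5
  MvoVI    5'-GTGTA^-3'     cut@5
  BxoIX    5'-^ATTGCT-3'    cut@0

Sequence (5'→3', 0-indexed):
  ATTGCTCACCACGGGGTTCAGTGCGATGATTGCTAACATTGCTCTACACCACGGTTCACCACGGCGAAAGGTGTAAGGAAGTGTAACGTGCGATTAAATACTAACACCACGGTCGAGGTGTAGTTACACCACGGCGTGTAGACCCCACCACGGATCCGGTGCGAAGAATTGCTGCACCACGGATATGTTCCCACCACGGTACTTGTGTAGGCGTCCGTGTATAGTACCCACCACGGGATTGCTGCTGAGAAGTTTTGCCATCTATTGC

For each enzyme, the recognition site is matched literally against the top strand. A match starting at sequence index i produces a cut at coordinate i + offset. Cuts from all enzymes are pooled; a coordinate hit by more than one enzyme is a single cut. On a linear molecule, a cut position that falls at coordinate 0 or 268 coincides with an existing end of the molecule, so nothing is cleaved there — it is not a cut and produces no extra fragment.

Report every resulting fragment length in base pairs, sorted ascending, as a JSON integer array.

Scan for sites:
  OquIX (CACCACGG, off=5): starts [6, 46, 56, 104, 126, 145, 174, 191, 228] → cuts [11, 51, 61, 109, 131, 150, 179, 196, 233]
  YnoIII (GTGCGA, off=4): starts [20, 87, 158] → cuts [24, 91, 162]
  AzqIII (CGCTTAG, off=5): no sites
  MvoVI (GTGTA, off=5): starts [70, 80, 117, 135, 204, 216] → cuts [75, 85, 122, 140, 209, 221]
  BxoIX (ATTGCT, off=0): starts [0, 28, 37, 167, 237] → cuts [28, 37, 167, 237] (position 0 is a terminus of the linear molecule — no cut)

Pooled cuts: [11, 24, 28, 37, 51, 61, 75, 85, 91, 109, 122, 131, 140, 150, 162, 167, 179, 196, 209, 221, 233, 237]

Fragment lengths:
  [0,11): 11 bp
  [11,24): 13 bp
  [24,28): 4 bp
  [28,37): 9 bp
  [37,51): 14 bp
  [51,61): 10 bp
  [61,75): 14 bp
  [75,85): 10 bp
  [85,91): 6 bp
  [91,109): 18 bp
  [109,122): 13 bp
  [122,131): 9 bp
  [131,140): 9 bp
  [140,150): 10 bp
  [150,162): 12 bp
  [162,167): 5 bp
  [167,179): 12 bp
  [179,196): 17 bp
  [196,209): 13 bp
  [209,221): 12 bp
  [221,233): 12 bp
  [233,237): 4 bp
  [237,268): 31 bp

[4,4,5,6,9,9,9,10,10,10,11,12,12,12,12,13,13,13,14,14,17,18,31]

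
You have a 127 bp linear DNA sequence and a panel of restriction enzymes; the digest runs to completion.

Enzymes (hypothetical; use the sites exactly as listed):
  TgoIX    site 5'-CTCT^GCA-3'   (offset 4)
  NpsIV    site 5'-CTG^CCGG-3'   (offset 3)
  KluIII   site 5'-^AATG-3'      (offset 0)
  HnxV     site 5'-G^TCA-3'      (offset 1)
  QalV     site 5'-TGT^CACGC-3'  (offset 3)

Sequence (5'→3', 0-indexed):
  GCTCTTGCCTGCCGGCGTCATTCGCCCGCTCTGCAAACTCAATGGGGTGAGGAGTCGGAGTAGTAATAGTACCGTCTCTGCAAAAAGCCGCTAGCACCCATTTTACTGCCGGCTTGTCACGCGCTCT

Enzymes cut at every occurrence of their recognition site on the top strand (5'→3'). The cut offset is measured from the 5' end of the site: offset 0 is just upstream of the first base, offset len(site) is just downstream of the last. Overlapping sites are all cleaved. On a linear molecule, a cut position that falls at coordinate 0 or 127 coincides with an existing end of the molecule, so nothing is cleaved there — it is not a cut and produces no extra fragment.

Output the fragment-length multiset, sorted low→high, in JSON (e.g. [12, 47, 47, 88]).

[1,6,8,8,10,11,15,29,39]

Scan for sites:
  TgoIX (CTCTGCA, off=4): starts [28, 75] → cuts [32, 79]
  NpsIV (CTGCCGG, off=3): starts [8, 105] → cuts [11, 108]
  KluIII (AATG, off=0): starts [40] → cuts [40]
  HnxV (GTCA, off=1): starts [16, 115] → cuts [17, 116]
  QalV (TGTCACGC, off=3): starts [114] → cuts [117]

Pooled cuts: [11, 17, 32, 40, 79, 108, 116, 117]

Fragments:
  [0,11): 11 bp
  [11,17): 6 bp
  [17,32): 15 bp
  [32,40): 8 bp
  [40,79): 39 bp
  [79,108): 29 bp
  [108,116): 8 bp
  [116,117): 1 bp
  [117,127): 10 bp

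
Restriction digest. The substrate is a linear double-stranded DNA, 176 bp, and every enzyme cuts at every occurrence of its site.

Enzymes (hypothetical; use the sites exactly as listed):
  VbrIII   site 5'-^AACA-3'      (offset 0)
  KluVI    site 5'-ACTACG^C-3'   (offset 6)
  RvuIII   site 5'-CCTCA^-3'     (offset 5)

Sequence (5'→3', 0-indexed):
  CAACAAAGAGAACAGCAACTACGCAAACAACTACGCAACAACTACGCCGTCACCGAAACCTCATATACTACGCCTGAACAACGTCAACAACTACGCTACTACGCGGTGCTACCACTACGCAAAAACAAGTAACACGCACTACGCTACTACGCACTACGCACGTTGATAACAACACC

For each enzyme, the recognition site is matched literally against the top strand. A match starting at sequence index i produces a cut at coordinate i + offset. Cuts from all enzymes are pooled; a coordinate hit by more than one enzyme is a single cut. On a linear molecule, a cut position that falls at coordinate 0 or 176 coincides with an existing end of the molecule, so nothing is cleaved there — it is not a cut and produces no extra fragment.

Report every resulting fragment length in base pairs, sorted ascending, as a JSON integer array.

Site scan:
  VbrIII (AACA, off=0): starts [1, 10, 25, 36, 76, 85, 123, 130, 167, 170] → cuts [1, 10, 25, 36, 76, 85, 123, 130, 167, 170]
  KluVI (ACTACGC, off=6): starts [17, 29, 40, 66, 89, 97, 113, 137, 145, 152] → cuts [23, 35, 46, 72, 95, 103, 119, 143, 151, 158]
  RvuIII (CCTCA, off=5): starts [58] → cuts [63]

All cut coordinates (distinct, sorted): [1, 10, 23, 25, 35, 36, 46, 63, 72, 76, 85, 95, 103, 119, 123, 130, 143, 151, 158, 167, 170]

Fragment lengths:
  [0,1): 1 bp
  [1,10): 9 bp
  [10,23): 13 bp
  [23,25): 2 bp
  [25,35): 10 bp
  [35,36): 1 bp
  [36,46): 10 bp
  [46,63): 17 bp
  [63,72): 9 bp
  [72,76): 4 bp
  [76,85): 9 bp
  [85,95): 10 bp
  [95,103): 8 bp
  [103,119): 16 bp
  [119,123): 4 bp
  [123,130): 7 bp
  [130,143): 13 bp
  [143,151): 8 bp
  [151,158): 7 bp
  [158,167): 9 bp
  [167,170): 3 bp
  [170,176): 6 bp

[1,1,2,3,4,4,6,7,7,8,8,9,9,9,9,10,10,10,13,13,16,17]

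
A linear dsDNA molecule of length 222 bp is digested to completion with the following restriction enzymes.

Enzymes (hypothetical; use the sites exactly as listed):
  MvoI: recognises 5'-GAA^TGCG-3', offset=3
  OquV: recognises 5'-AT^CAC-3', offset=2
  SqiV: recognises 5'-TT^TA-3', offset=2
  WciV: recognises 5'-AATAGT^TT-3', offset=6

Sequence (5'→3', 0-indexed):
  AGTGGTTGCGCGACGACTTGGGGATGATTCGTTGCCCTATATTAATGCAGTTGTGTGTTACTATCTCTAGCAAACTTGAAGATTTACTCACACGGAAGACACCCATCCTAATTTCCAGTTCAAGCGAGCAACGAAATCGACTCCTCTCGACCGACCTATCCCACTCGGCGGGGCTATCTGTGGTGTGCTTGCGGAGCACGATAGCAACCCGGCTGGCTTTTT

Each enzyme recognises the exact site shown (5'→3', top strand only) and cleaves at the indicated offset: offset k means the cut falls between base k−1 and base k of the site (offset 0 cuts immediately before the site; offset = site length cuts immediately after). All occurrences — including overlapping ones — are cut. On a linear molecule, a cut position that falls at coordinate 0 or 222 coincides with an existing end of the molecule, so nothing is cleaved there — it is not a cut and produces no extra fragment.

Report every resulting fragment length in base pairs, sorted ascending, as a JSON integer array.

Per-enzyme occurrences:
  MvoI (GAATGCG, off=3): no sites
  OquV (ATCAC, off=2): no sites
  SqiV (TTTA, off=2): starts [82] → cuts [84]
  WciV (AATAGTTT, off=6): no sites

Pooled cuts: [84]

Fragments:
  [0,84): 84 bp
  [84,222): 138 bp

[84,138]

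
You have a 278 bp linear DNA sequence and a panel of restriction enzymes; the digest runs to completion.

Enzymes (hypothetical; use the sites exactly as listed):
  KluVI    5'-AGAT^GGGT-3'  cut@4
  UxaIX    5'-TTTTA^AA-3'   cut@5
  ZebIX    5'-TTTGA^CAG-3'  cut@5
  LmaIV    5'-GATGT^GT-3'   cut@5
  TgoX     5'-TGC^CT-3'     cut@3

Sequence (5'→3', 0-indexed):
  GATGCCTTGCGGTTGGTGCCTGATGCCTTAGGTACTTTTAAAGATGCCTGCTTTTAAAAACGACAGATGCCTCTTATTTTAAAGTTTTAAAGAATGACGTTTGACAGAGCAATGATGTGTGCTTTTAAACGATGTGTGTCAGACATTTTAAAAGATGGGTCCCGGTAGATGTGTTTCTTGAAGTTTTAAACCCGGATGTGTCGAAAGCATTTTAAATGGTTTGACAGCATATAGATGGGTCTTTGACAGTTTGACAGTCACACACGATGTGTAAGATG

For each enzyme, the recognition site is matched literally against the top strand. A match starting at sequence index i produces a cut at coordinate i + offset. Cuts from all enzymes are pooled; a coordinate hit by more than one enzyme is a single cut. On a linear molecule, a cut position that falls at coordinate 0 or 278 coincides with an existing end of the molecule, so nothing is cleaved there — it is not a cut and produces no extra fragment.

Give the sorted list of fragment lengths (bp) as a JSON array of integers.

[5,6,7,7,8,8,8,8,9,9,10,10,11,11,12,14,14,14,14,15,15,15,16,16,16]

Per-enzyme occurrences:
  KluVI (AGATGGGT, off=4): starts [152, 232] → cuts [156, 236]
  UxaIX (TTTTAAA, off=5): starts [35, 51, 76, 84, 122, 145, 183, 209] → cuts [40, 56, 81, 89, 127, 150, 188, 214]
  ZebIX (TTTGACAG, off=5): starts [99, 219, 241, 249] → cuts [104, 224, 246, 254]
  LmaIV (GATGTGT, off=5): starts [113, 130, 167, 194, 265] → cuts [118, 135, 172, 199, 270]
  TgoX (TGCCT, off=3): starts [2, 16, 23, 44, 67] → cuts [5, 19, 26, 47, 70]

All cut coordinates (distinct, sorted): [5, 19, 26, 40, 47, 56, 70, 81, 89, 104, 118, 127, 135, 150, 156, 172, 188, 199, 214, 224, 236, 246, 254, 270]

Fragment lengths:
  [0,5): 5 bp
  [5,19): 14 bp
  [19,26): 7 bp
  [26,40): 14 bp
  [40,47): 7 bp
  [47,56): 9 bp
  [56,70): 14 bp
  [70,81): 11 bp
  [81,89): 8 bp
  [89,104): 15 bp
  [104,118): 14 bp
  [118,127): 9 bp
  [127,135): 8 bp
  [135,150): 15 bp
  [150,156): 6 bp
  [156,172): 16 bp
  [172,188): 16 bp
  [188,199): 11 bp
  [199,214): 15 bp
  [214,224): 10 bp
  [224,236): 12 bp
  [236,246): 10 bp
  [246,254): 8 bp
  [254,270): 16 bp
  [270,278): 8 bp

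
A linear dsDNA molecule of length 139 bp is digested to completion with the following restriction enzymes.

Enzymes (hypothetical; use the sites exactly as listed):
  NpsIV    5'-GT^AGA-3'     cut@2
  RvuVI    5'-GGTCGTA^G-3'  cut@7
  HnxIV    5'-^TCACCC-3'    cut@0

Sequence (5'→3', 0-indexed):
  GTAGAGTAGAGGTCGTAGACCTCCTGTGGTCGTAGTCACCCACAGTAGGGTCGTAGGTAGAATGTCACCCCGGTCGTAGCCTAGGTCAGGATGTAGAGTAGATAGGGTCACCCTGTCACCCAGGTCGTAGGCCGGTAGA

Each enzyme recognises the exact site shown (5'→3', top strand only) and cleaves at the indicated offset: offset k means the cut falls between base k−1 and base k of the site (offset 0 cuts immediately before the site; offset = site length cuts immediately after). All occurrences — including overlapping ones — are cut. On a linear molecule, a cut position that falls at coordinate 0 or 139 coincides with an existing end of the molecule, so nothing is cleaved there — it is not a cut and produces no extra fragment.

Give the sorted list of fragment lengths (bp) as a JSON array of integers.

[1,1,2,3,3,5,5,6,7,8,8,9,14,14,16,17,20]

Site scan:
  NpsIV GTAGA/2: at [0, 5, 14, 56, 92, 97, 134] ⇒ [2, 7, 16, 58, 94, 99, 136]
  RvuVI GGTCGTAG/7: at [10, 27, 48, 71, 122] ⇒ [17, 34, 55, 78, 129]
  HnxIV TCACCC/0: at [35, 64, 107, 115] ⇒ [35, 64, 107, 115]

Pooled cuts: [2, 7, 16, 17, 34, 35, 55, 58, 64, 78, 94, 99, 107, 115, 129, 136]

Fragment lengths:
  [0,2): 2 bp
  [2,7): 5 bp
  [7,16): 9 bp
  [16,17): 1 bp
  [17,34): 17 bp
  [34,35): 1 bp
  [35,55): 20 bp
  [55,58): 3 bp
  [58,64): 6 bp
  [64,78): 14 bp
  [78,94): 16 bp
  [94,99): 5 bp
  [99,107): 8 bp
  [107,115): 8 bp
  [115,129): 14 bp
  [129,136): 7 bp
  [136,139): 3 bp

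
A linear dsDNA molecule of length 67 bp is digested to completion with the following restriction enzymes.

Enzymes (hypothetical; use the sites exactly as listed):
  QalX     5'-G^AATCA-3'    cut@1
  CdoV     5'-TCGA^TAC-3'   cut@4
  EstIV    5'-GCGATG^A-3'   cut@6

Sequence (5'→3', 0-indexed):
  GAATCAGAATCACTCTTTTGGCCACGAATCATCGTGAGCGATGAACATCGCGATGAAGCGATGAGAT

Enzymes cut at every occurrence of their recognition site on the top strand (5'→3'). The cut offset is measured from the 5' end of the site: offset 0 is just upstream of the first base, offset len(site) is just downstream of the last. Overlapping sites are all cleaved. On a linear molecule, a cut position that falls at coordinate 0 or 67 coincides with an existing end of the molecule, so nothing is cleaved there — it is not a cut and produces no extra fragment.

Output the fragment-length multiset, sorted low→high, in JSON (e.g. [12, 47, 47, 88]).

[1,4,6,8,12,17,19]

Site scan:
  QalX (GAATCA, off=1): starts [0, 6, 25] → cuts [1, 7, 26]
  CdoV (TCGATAC, off=4): no sites
  EstIV (GCGATGA, off=6): starts [37, 49, 57] → cuts [43, 55, 63]

All cut coordinates (distinct, sorted): [1, 7, 26, 43, 55, 63]

Fragments:
  [0,1): 1 bp
  [1,7): 6 bp
  [7,26): 19 bp
  [26,43): 17 bp
  [43,55): 12 bp
  [55,63): 8 bp
  [63,67): 4 bp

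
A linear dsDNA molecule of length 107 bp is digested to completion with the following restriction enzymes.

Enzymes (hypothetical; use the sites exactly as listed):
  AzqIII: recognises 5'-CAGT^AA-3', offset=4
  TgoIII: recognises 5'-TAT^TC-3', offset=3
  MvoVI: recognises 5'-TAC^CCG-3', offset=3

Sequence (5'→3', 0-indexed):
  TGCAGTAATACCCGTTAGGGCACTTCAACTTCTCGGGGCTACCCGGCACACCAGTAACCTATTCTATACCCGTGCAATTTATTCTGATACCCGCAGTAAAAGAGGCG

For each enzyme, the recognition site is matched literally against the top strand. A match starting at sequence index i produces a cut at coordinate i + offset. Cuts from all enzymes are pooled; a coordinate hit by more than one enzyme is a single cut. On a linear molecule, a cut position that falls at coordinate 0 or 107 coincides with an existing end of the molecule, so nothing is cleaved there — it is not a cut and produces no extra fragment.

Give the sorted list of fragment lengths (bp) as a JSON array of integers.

[5,6,7,7,7,8,10,13,13,31]

Scan for sites:
  AzqIII CAGTAA/4: at [2, 51, 93] ⇒ [6, 55, 97]
  TgoIII TATTC/3: at [59, 79] ⇒ [62, 82]
  MvoVI TACCCG/3: at [8, 39, 66, 87] ⇒ [11, 42, 69, 90]

Pooled cuts: [6, 11, 42, 55, 62, 69, 82, 90, 97]

Fragments:
  [0,6): 6 bp
  [6,11): 5 bp
  [11,42): 31 bp
  [42,55): 13 bp
  [55,62): 7 bp
  [62,69): 7 bp
  [69,82): 13 bp
  [82,90): 8 bp
  [90,97): 7 bp
  [97,107): 10 bp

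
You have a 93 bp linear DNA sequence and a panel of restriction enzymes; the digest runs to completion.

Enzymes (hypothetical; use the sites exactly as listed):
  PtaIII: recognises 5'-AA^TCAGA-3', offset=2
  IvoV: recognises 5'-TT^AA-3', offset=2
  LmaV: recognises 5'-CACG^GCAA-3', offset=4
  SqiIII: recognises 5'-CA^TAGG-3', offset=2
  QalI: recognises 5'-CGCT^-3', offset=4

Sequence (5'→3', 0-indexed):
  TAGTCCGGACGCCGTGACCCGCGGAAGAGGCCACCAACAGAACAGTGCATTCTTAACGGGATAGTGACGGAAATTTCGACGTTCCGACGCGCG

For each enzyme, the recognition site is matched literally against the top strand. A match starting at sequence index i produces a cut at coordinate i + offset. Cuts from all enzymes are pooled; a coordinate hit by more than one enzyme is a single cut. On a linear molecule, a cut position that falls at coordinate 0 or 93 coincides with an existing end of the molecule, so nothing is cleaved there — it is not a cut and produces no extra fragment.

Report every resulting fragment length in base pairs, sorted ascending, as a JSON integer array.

Per-enzyme occurrences:
  PtaIII (AATCAGA, off=2): no sites
  IvoV (TTAA, off=2): starts [52] → cuts [54]
  LmaV (CACGGCAA, off=4): no sites
  SqiIII (CATAGG, off=2): no sites
  QalI (CGCT, off=4): no sites

All cut coordinates (distinct, sorted): [54]

Fragment lengths:
  [0,54): 54 bp
  [54,93): 39 bp

[39,54]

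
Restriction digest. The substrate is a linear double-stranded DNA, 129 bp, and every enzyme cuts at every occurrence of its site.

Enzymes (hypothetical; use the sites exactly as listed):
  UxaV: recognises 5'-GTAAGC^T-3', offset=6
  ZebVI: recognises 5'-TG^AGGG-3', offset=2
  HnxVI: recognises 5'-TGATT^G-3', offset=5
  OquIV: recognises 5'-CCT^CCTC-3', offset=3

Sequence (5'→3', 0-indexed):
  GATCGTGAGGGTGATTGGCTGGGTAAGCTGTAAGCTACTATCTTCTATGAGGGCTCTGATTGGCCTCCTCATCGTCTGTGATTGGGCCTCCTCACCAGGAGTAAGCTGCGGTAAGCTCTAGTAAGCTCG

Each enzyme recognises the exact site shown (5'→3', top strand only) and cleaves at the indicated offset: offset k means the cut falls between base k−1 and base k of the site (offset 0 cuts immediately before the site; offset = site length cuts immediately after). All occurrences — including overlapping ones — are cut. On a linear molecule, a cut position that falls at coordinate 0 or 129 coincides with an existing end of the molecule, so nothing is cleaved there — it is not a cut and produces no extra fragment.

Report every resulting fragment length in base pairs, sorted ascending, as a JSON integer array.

Scan for sites:
  UxaV GTAAGCT/6: at [22, 29, 100, 110, 120] ⇒ [28, 35, 106, 116, 126]
  ZebVI TGAGGG/2: at [5, 47] ⇒ [7, 49]
  HnxVI TGATTG/5: at [11, 56, 78] ⇒ [16, 61, 83]
  OquIV CCTCCTC/3: at [63, 86] ⇒ [66, 89]

All cut coordinates (distinct, sorted): [7, 16, 28, 35, 49, 61, 66, 83, 89, 106, 116, 126]

Fragments:
  [0,7): 7 bp
  [7,16): 9 bp
  [16,28): 12 bp
  [28,35): 7 bp
  [35,49): 14 bp
  [49,61): 12 bp
  [61,66): 5 bp
  [66,83): 17 bp
  [83,89): 6 bp
  [89,106): 17 bp
  [106,116): 10 bp
  [116,126): 10 bp
  [126,129): 3 bp

[3,5,6,7,7,9,10,10,12,12,14,17,17]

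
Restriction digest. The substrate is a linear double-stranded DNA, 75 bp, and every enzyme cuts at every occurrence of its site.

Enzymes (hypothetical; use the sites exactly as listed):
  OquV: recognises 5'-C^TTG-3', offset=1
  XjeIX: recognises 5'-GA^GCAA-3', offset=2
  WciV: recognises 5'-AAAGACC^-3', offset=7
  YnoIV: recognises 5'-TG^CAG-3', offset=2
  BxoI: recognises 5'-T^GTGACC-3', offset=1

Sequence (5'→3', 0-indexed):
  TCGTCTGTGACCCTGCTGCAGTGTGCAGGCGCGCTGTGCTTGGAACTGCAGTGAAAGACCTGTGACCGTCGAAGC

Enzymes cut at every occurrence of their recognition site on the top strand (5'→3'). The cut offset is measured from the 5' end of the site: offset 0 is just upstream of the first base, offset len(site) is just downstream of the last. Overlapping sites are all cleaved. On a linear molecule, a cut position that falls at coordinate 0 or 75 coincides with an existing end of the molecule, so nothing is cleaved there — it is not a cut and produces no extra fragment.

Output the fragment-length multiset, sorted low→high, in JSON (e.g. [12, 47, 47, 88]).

[1,6,7,9,12,12,14,14]

Per-enzyme occurrences:
  OquV CTTG/1: at [38] ⇒ [39]
  XjeIX (GAGCAA, off=2): no sites
  WciV AAAGACC/7: at [53] ⇒ [60]
  YnoIV TGCAG/2: at [16, 23, 46] ⇒ [18, 25, 48]
  BxoI TGTGACC/1: at [5, 60] ⇒ [6, 61]

All cut coordinates (distinct, sorted): [6, 18, 25, 39, 48, 60, 61]

Fragment lengths:
  [0,6): 6 bp
  [6,18): 12 bp
  [18,25): 7 bp
  [25,39): 14 bp
  [39,48): 9 bp
  [48,60): 12 bp
  [60,61): 1 bp
  [61,75): 14 bp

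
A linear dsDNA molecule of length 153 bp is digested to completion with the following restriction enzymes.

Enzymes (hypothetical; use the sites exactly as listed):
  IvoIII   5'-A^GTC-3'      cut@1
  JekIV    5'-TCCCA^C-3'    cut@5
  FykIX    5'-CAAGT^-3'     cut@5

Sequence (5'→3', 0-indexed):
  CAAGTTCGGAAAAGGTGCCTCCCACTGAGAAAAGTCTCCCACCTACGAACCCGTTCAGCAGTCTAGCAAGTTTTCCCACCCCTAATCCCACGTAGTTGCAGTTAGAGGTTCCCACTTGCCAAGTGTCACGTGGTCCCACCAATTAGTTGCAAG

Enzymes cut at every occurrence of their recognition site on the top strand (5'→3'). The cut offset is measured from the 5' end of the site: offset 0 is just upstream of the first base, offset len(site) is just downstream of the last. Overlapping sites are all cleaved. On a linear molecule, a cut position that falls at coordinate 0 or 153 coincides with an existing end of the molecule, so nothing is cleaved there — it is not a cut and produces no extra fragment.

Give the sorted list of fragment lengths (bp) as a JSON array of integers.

[5,7,8,9,10,11,12,14,15,19,19,24]

Per-enzyme occurrences:
  IvoIII AGTC/1: at [32, 59] ⇒ [33, 60]
  JekIV TCCCAC/5: at [19, 36, 73, 85, 109, 133] ⇒ [24, 41, 78, 90, 114, 138]
  FykIX CAAGT/5: at [0, 66, 119] ⇒ [5, 71, 124]

All cut coordinates (distinct, sorted): [5, 24, 33, 41, 60, 71, 78, 90, 114, 124, 138]

Fragments:
  [0,5): 5 bp
  [5,24): 19 bp
  [24,33): 9 bp
  [33,41): 8 bp
  [41,60): 19 bp
  [60,71): 11 bp
  [71,78): 7 bp
  [78,90): 12 bp
  [90,114): 24 bp
  [114,124): 10 bp
  [124,138): 14 bp
  [138,153): 15 bp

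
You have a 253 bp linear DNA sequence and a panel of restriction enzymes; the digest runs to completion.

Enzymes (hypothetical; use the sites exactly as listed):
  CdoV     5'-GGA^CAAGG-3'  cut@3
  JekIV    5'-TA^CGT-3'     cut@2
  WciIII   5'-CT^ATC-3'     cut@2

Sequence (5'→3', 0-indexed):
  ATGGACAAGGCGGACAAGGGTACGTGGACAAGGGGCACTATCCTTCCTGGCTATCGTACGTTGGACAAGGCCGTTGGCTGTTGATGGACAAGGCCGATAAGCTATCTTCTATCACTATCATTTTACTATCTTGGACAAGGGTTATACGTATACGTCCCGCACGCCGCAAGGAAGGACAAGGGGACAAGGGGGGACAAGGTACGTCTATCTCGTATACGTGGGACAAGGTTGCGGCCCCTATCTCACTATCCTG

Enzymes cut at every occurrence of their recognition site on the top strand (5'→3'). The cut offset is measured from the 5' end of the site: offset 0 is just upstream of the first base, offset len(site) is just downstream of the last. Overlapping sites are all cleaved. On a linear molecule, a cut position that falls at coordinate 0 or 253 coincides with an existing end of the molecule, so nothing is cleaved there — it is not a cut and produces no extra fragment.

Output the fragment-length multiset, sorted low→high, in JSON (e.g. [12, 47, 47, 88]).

Per-enzyme occurrences:
  CdoV GGACAAGG/3: at [2, 11, 25, 62, 85, 132, 173, 181, 191, 220] ⇒ [5, 14, 28, 65, 88, 135, 176, 184, 194, 223]
  JekIV TACGT/2: at [20, 56, 144, 150, 199, 214] ⇒ [22, 58, 146, 152, 201, 216]
  WciIII CTATC/2: at [37, 50, 101, 108, 114, 125, 204, 237, 245] ⇒ [39, 52, 103, 110, 116, 127, 206, 239, 247]

All cut coordinates (distinct, sorted): [5, 14, 22, 28, 39, 52, 58, 65, 88, 103, 110, 116, 127, 135, 146, 152, 176, 184, 194, 201, 206, 216, 223, 239, 247]

Fragment lengths:
  [0,5): 5 bp
  [5,14): 9 bp
  [14,22): 8 bp
  [22,28): 6 bp
  [28,39): 11 bp
  [39,52): 13 bp
  [52,58): 6 bp
  [58,65): 7 bp
  [65,88): 23 bp
  [88,103): 15 bp
  [103,110): 7 bp
  [110,116): 6 bp
  [116,127): 11 bp
  [127,135): 8 bp
  [135,146): 11 bp
  [146,152): 6 bp
  [152,176): 24 bp
  [176,184): 8 bp
  [184,194): 10 bp
  [194,201): 7 bp
  [201,206): 5 bp
  [206,216): 10 bp
  [216,223): 7 bp
  [223,239): 16 bp
  [239,247): 8 bp
  [247,253): 6 bp

[5,5,6,6,6,6,6,7,7,7,7,8,8,8,8,9,10,10,11,11,11,13,15,16,23,24]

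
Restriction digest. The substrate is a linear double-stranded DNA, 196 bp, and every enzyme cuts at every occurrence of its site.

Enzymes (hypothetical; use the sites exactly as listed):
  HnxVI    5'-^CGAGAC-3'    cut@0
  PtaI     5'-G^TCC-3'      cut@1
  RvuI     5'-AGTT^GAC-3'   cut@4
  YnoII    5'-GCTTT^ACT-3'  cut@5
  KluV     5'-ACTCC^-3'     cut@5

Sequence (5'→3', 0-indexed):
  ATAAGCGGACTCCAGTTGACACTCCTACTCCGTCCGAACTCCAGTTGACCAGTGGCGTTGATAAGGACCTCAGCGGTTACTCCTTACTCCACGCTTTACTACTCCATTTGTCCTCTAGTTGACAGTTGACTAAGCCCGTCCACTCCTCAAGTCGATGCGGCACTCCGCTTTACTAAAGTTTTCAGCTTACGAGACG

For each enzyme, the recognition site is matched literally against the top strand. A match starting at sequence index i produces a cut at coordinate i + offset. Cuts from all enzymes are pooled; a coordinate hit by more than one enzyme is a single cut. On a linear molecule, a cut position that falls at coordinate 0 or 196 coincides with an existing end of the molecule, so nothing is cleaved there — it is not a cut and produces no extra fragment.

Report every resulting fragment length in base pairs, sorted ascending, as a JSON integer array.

Site scan:
  HnxVI (CGAGAC, off=0): starts [189] → cuts [189]
  PtaI (GTCC, off=1): starts [31, 109, 137] → cuts [32, 110, 138]
  RvuI (AGTTGAC, off=4): starts [13, 42, 116, 123] → cuts [17, 46, 120, 127]
  YnoII (GCTTTACT, off=5): starts [92, 166] → cuts [97, 171]
  KluV (ACTCC, off=5): starts [8, 20, 26, 37, 78, 85, 100, 141, 161] → cuts [13, 25, 31, 42, 83, 90, 105, 146, 166]

All cut coordinates (distinct, sorted): [13, 17, 25, 31, 32, 42, 46, 83, 90, 97, 105, 110, 120, 127, 138, 146, 166, 171, 189]

Fragment lengths:
  [0,13): 13 bp
  [13,17): 4 bp
  [17,25): 8 bp
  [25,31): 6 bp
  [31,32): 1 bp
  [32,42): 10 bp
  [42,46): 4 bp
  [46,83): 37 bp
  [83,90): 7 bp
  [90,97): 7 bp
  [97,105): 8 bp
  [105,110): 5 bp
  [110,120): 10 bp
  [120,127): 7 bp
  [127,138): 11 bp
  [138,146): 8 bp
  [146,166): 20 bp
  [166,171): 5 bp
  [171,189): 18 bp
  [189,196): 7 bp

[1,4,4,5,5,6,7,7,7,7,8,8,8,10,10,11,13,18,20,37]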